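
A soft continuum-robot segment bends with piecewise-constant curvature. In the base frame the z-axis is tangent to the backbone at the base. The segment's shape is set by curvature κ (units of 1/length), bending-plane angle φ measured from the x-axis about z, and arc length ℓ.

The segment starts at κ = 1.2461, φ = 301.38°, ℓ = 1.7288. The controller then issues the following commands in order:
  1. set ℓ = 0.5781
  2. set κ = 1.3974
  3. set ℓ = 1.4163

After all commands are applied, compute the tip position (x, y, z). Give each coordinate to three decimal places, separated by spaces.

initial: κ=1.2461, φ=301.38°, ℓ=1.7288
cmd 1: set ℓ=0.5781 → (κ,φ,ℓ)=(1.2461,301.38°,0.5781) → tip=(0.1038,-0.1702,0.5294)
cmd 2: set κ=1.3974 → (κ,φ,ℓ)=(1.3974,301.38°,0.5781) → tip=(0.1151,-0.1887,0.5172)
cmd 3: set ℓ=1.4163 → (κ,φ,ℓ)=(1.3974,301.38°,1.4163) → tip=(0.5206,-0.8535,0.6568)

0.521 -0.854 0.657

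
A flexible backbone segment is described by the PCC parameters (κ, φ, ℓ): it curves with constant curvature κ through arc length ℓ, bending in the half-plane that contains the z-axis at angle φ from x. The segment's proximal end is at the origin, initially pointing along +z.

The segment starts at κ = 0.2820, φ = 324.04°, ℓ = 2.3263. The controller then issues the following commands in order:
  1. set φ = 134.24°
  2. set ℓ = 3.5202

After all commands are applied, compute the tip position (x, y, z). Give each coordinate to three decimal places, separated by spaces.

initial: κ=0.2820, φ=324.04°, ℓ=2.3263
cmd 1: set φ=134.24° → (κ,φ,ℓ)=(0.2820,134.24°,2.3263) → tip=(-0.5135,0.5273,2.1630)
cmd 2: set ℓ=3.5202 → (κ,φ,ℓ)=(0.2820,134.24°,3.5202) → tip=(-1.1221,1.1523,2.9699)

-1.122 1.152 2.970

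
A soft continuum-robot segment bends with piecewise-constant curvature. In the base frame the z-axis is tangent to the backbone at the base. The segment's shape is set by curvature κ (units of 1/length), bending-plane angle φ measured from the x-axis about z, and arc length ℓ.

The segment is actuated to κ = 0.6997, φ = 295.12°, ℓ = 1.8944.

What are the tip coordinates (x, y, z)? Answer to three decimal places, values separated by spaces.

0.459 -0.980 1.386

θ = κ·ℓ = 0.6997 × 1.8944 = 1.32551 rad
ρ = (1 − cos θ)/κ = (1 − 0.24283)/0.6997 = 1.08213
z = sin θ / κ = 0.97007/0.6997 = 1.38641
x = ρ cos φ = 1.08213 × cos(295.12°) = 0.45938
y = ρ sin φ = 1.08213 × sin(295.12°) = -0.97978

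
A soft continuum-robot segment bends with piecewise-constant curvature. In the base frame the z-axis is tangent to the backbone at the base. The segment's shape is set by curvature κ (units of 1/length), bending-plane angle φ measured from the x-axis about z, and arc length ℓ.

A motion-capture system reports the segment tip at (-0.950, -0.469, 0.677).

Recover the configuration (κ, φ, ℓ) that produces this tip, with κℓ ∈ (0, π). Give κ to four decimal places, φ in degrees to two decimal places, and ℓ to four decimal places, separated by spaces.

ρ = √(x²+y²) = √(-0.950² + -0.469²) = 1.05946
φ = atan2(y, x) mod 360° = atan2(-0.469, -0.950) = 206.2748°
|p|² = ρ² + z² = 1.05946² + 0.677² = 1.58079
κ = 2ρ / |p|² = 2×1.05946 / 1.58079 = 1.34042
θ = 2·atan2(ρ, z) = 2·atan2(1.05946, 0.677) = 2.00438 rad
ℓ = θ/κ = 2.00438/1.34042 = 1.49534

1.3404 206.27 1.4953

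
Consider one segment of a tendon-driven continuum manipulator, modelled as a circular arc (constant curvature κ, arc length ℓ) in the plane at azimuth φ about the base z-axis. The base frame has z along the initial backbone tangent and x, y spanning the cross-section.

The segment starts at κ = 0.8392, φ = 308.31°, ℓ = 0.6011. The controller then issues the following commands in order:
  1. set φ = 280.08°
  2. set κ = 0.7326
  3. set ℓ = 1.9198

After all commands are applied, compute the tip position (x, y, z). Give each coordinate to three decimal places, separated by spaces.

0.200 -1.124 1.347

initial: κ=0.8392, φ=308.31°, ℓ=0.6011
cmd 1: set φ=280.08° → (κ,φ,ℓ)=(0.8392,280.08°,0.6011) → tip=(0.0260,-0.1461,0.5759)
cmd 2: set κ=0.7326 → (κ,φ,ℓ)=(0.7326,280.08°,0.6011) → tip=(0.0228,-0.1282,0.5819)
cmd 3: set ℓ=1.9198 → (κ,φ,ℓ)=(0.7326,280.08°,1.9198) → tip=(0.1998,-1.1240,1.3466)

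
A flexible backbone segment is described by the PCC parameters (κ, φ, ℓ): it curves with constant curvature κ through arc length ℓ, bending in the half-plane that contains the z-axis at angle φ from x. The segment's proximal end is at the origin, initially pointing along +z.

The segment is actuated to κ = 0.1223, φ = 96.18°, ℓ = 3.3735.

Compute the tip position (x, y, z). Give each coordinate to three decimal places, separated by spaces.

-0.074 0.682 3.279

θ = κ·ℓ = 0.1223 × 3.3735 = 0.41258 rad
ρ = (1 − cos θ)/κ = (1 − 0.91609)/0.1223 = 0.68610
z = sin θ / κ = 0.40097/0.1223 = 3.27860
x = ρ cos φ = 0.68610 × cos(96.18°) = -0.07386
y = ρ sin φ = 0.68610 × sin(96.18°) = 0.68211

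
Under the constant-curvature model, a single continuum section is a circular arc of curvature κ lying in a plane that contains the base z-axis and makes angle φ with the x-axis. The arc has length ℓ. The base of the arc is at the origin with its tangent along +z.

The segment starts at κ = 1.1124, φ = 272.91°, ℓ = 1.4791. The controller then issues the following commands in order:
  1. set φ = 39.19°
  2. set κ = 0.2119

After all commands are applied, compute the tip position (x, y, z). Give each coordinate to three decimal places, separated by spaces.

0.178 0.145 1.455

initial: κ=1.1124, φ=272.91°, ℓ=1.4791
cmd 1: set φ=39.19° → (κ,φ,ℓ)=(1.1124,39.19°,1.4791) → tip=(0.7486,0.6104,0.8965)
cmd 2: set κ=0.2119 → (κ,φ,ℓ)=(0.2119,39.19°,1.4791) → tip=(0.1782,0.1453,1.4550)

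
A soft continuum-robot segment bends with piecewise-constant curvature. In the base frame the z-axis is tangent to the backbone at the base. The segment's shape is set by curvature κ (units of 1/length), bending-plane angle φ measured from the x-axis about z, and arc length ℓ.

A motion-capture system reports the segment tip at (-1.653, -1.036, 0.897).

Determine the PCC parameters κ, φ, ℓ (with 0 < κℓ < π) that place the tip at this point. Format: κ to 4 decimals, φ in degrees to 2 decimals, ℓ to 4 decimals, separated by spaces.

ρ = √(x²+y²) = √(-1.653² + -1.036²) = 1.95082
φ = atan2(y, x) mod 360° = atan2(-1.036, -1.653) = 212.0770°
|p|² = ρ² + z² = 1.95082² + 0.897² = 4.61031
κ = 2ρ / |p|² = 2×1.95082 / 4.61031 = 0.84629
θ = 2·atan2(ρ, z) = 2·atan2(1.95082, 0.897) = 2.27963 rad
ℓ = θ/κ = 2.27963/0.84629 = 2.69369

0.8463 212.08 2.6937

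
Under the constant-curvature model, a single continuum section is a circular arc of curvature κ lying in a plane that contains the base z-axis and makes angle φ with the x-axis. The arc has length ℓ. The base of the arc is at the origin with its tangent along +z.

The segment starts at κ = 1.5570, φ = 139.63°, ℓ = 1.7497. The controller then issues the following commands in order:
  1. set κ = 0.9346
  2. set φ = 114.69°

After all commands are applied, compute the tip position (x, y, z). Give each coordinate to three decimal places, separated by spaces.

-0.476 1.035 1.068

initial: κ=1.5570, φ=139.63°, ℓ=1.7497
cmd 1: set κ=0.9346 → (κ,φ,ℓ)=(0.9346,139.63°,1.7497) → tip=(-0.8677,0.7377,1.0678)
cmd 2: set φ=114.69° → (κ,φ,ℓ)=(0.9346,114.69°,1.7497) → tip=(-0.4757,1.0348,1.0678)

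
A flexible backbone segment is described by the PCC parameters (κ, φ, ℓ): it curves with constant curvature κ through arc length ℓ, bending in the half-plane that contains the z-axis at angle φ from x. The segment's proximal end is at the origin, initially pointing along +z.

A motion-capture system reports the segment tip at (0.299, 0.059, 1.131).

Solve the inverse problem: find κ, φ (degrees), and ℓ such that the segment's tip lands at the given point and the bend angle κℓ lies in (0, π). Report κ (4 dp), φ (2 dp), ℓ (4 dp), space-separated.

ρ = √(x²+y²) = √(0.299² + 0.059²) = 0.30477
φ = atan2(y, x) mod 360° = atan2(0.059, 0.299) = 11.1625°
|p|² = ρ² + z² = 0.30477² + 1.131² = 1.37204
κ = 2ρ / |p|² = 2×0.30477 / 1.37204 = 0.44425
θ = 2·atan2(ρ, z) = 2·atan2(0.30477, 1.131) = 0.52643 rad
ℓ = θ/κ = 0.52643/0.44425 = 1.18498

0.4443 11.16 1.1850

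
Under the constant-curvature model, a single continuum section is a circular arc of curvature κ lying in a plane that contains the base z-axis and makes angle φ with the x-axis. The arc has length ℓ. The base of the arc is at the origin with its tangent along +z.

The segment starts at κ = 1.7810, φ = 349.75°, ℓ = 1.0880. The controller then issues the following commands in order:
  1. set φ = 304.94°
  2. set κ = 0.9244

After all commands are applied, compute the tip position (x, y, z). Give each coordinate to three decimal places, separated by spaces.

initial: κ=1.7810, φ=349.75°, ℓ=1.0880
cmd 1: set φ=304.94° → (κ,φ,ℓ)=(1.7810,304.94°,1.0880) → tip=(0.4369,-0.6254,0.5241)
cmd 2: set κ=0.9244 → (κ,φ,ℓ)=(0.9244,304.94°,1.0880) → tip=(0.2878,-0.4120,0.9136)

0.288 -0.412 0.914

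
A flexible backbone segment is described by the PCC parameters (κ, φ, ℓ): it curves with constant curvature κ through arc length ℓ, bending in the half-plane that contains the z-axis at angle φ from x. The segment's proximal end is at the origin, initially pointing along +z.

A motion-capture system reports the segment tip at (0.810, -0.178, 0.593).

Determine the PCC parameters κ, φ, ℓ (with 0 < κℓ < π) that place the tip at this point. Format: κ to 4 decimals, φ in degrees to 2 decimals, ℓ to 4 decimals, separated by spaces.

ρ = √(x²+y²) = √(0.810² + -0.178²) = 0.82933
φ = atan2(y, x) mod 360° = atan2(-0.178, 0.810) = 347.6061°
|p|² = ρ² + z² = 0.82933² + 0.593² = 1.03943
κ = 2ρ / |p|² = 2×0.82933 / 1.03943 = 1.59573
θ = 2·atan2(ρ, z) = 2·atan2(0.82933, 0.593) = 1.90010 rad
ℓ = θ/κ = 1.90010/1.59573 = 1.19074

1.5957 347.61 1.1907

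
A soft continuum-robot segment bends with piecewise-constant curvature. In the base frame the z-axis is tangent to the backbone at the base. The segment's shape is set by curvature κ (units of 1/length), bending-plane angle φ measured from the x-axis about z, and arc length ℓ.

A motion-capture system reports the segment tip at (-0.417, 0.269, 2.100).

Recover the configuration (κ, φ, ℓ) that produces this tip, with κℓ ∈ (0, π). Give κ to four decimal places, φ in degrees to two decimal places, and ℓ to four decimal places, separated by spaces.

0.2131 147.17 2.1773

ρ = √(x²+y²) = √(-0.417² + 0.269²) = 0.49624
φ = atan2(y, x) mod 360° = atan2(0.269, -0.417) = 147.1746°
|p|² = ρ² + z² = 0.49624² + 2.100² = 4.65625
κ = 2ρ / |p|² = 2×0.49624 / 4.65625 = 0.21315
θ = 2·atan2(ρ, z) = 2·atan2(0.49624, 2.100) = 0.46409 rad
ℓ = θ/κ = 0.46409/0.21315 = 2.17732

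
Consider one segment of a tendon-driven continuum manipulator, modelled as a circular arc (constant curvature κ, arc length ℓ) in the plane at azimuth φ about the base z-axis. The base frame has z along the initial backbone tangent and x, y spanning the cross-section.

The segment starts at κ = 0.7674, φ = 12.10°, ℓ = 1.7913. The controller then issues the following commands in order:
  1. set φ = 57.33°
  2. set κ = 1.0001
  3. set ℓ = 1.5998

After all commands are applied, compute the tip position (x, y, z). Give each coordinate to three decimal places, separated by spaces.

0.555 0.866 0.999

initial: κ=0.7674, φ=12.10°, ℓ=1.7913
cmd 1: set φ=57.33° → (κ,φ,ℓ)=(0.7674,57.33°,1.7913) → tip=(0.5663,0.8832,1.2781)
cmd 2: set κ=1.0001 → (κ,φ,ℓ)=(1.0001,57.33°,1.7913) → tip=(0.6579,1.0260,0.9757)
cmd 3: set ℓ=1.5998 → (κ,φ,ℓ)=(1.0001,57.33°,1.5998) → tip=(0.5555,0.8663,0.9995)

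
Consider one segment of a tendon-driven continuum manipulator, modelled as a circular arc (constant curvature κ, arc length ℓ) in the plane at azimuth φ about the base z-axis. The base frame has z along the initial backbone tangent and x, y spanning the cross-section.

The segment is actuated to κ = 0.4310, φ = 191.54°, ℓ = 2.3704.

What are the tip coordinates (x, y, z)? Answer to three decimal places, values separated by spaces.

θ = κ·ℓ = 0.4310 × 2.3704 = 1.02164 rad
ρ = (1 − cos θ)/κ = (1 − 0.52197)/0.4310 = 1.10913
z = sin θ / κ = 0.85297/0.4310 = 1.97904
x = ρ cos φ = 1.10913 × cos(191.54°) = -1.08671
y = ρ sin φ = 1.10913 × sin(191.54°) = -0.22188

-1.087 -0.222 1.979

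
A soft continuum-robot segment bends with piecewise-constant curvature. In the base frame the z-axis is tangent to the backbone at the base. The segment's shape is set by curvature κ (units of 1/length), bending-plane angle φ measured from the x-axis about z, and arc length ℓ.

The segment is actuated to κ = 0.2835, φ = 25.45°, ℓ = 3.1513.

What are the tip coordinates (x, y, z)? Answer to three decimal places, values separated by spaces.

1.189 0.566 2.749

θ = κ·ℓ = 0.2835 × 3.1513 = 0.89339 rad
ρ = (1 − cos θ)/κ = (1 − 0.62677)/0.2835 = 1.31650
z = sin θ / κ = 0.77920/0.2835 = 2.74851
x = ρ cos φ = 1.31650 × cos(25.45°) = 1.18875
y = ρ sin φ = 1.31650 × sin(25.45°) = 0.56573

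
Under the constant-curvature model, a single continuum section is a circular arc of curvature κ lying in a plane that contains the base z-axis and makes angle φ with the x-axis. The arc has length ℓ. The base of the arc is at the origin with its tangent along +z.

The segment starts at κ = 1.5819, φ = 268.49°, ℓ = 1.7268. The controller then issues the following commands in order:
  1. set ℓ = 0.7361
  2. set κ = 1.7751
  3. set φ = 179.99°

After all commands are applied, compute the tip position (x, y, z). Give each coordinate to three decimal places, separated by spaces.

initial: κ=1.5819, φ=268.49°, ℓ=1.7268
cmd 1: set ℓ=0.7361 → (κ,φ,ℓ)=(1.5819,268.49°,0.7361) → tip=(-0.0101,-0.3821,0.5807)
cmd 2: set κ=1.7751 → (κ,φ,ℓ)=(1.7751,268.49°,0.7361) → tip=(-0.0110,-0.4161,0.5438)
cmd 3: set φ=179.99° → (κ,φ,ℓ)=(1.7751,179.99°,0.7361) → tip=(-0.4163,0.0001,0.5438)

-0.416 0.000 0.544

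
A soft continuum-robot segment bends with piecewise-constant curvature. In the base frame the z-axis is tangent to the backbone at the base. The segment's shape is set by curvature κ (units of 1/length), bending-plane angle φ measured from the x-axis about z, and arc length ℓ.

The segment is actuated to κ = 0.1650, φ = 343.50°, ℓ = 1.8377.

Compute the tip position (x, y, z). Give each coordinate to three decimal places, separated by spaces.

0.265 -0.079 1.810

θ = κ·ℓ = 0.1650 × 1.8377 = 0.30322 rad
ρ = (1 − cos θ)/κ = (1 − 0.95438)/0.1650 = 0.27649
z = sin θ / κ = 0.29860/0.1650 = 1.80967
x = ρ cos φ = 0.27649 × cos(343.50°) = 0.26510
y = ρ sin φ = 0.27649 × sin(343.50°) = -0.07853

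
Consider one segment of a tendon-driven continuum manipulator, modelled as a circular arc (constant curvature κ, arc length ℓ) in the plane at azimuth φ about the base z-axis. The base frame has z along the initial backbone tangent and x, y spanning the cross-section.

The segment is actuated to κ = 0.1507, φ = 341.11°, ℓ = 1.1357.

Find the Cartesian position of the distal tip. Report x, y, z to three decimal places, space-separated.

0.092 -0.031 1.130

θ = κ·ℓ = 0.1507 × 1.1357 = 0.17115 rad
ρ = (1 − cos θ)/κ = (1 − 0.98539)/0.1507 = 0.09695
z = sin θ / κ = 0.17032/0.1507 = 1.13016
x = ρ cos φ = 0.09695 × cos(341.11°) = 0.09173
y = ρ sin φ = 0.09695 × sin(341.11°) = -0.03139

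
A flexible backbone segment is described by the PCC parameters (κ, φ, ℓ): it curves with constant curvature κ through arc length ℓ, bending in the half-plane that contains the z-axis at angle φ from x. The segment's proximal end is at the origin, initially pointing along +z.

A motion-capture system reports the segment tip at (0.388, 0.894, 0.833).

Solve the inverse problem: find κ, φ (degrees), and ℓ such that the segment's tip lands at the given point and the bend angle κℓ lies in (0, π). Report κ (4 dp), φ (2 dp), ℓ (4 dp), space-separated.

ρ = √(x²+y²) = √(0.388² + 0.894²) = 0.97457
φ = atan2(y, x) mod 360° = atan2(0.894, 0.388) = 66.5389°
|p|² = ρ² + z² = 0.97457² + 0.833² = 1.64367
κ = 2ρ / |p|² = 2×0.97457 / 1.64367 = 1.18584
θ = 2·atan2(ρ, z) = 2·atan2(0.97457, 0.833) = 1.72711 rad
ℓ = θ/κ = 1.72711/1.18584 = 1.45645

1.1858 66.54 1.4564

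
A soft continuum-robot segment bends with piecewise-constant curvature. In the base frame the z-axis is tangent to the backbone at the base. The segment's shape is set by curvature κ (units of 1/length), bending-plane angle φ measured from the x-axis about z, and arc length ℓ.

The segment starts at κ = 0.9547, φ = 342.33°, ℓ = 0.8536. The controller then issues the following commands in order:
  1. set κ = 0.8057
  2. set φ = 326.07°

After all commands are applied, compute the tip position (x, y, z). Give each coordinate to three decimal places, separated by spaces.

0.234 -0.157 0.788

initial: κ=0.9547, φ=342.33°, ℓ=0.8536
cmd 1: set κ=0.8057 → (κ,φ,ℓ)=(0.8057,342.33°,0.8536) → tip=(0.2688,-0.0856,0.7879)
cmd 2: set φ=326.07° → (κ,φ,ℓ)=(0.8057,326.07°,0.8536) → tip=(0.2341,-0.1575,0.7879)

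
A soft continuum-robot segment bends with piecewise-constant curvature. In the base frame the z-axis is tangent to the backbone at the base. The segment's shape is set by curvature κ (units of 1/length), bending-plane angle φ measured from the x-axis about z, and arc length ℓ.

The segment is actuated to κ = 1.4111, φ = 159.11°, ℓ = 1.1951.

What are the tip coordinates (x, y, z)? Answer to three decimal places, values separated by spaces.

-0.738 0.282 0.704

θ = κ·ℓ = 1.4111 × 1.1951 = 1.68641 rad
ρ = (1 − cos θ)/κ = (1 − -0.11535)/1.4111 = 0.79041
z = sin θ / κ = 0.99332/1.4111 = 0.70394
x = ρ cos φ = 0.79041 × cos(159.11°) = -0.73846
y = ρ sin φ = 0.79041 × sin(159.11°) = 0.28184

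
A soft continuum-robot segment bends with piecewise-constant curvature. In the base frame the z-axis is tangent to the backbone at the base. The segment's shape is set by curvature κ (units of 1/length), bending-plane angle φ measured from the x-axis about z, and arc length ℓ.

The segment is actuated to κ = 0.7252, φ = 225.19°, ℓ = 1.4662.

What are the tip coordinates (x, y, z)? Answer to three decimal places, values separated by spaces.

-0.500 -0.503 1.205

θ = κ·ℓ = 0.7252 × 1.4662 = 1.06329 rad
ρ = (1 − cos θ)/κ = (1 − 0.48600)/0.7252 = 0.70877
z = sin θ / κ = 0.87396/0.7252 = 1.20513
x = ρ cos φ = 0.70877 × cos(225.19°) = -0.49951
y = ρ sin φ = 0.70877 × sin(225.19°) = -0.50283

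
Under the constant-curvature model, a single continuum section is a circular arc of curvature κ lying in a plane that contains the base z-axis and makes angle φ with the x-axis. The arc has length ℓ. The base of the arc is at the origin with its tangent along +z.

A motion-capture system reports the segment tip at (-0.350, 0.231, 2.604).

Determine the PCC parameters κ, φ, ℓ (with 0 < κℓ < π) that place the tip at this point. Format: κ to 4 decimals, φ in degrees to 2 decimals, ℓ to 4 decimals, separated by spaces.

0.1206 146.58 2.6488

ρ = √(x²+y²) = √(-0.350² + 0.231²) = 0.41936
φ = atan2(y, x) mod 360° = atan2(0.231, -0.350) = 146.5752°
|p|² = ρ² + z² = 0.41936² + 2.604² = 6.95668
κ = 2ρ / |p|² = 2×0.41936 / 6.95668 = 0.12056
θ = 2·atan2(ρ, z) = 2·atan2(0.41936, 2.604) = 0.31935 rad
ℓ = θ/κ = 0.31935/0.12056 = 2.64879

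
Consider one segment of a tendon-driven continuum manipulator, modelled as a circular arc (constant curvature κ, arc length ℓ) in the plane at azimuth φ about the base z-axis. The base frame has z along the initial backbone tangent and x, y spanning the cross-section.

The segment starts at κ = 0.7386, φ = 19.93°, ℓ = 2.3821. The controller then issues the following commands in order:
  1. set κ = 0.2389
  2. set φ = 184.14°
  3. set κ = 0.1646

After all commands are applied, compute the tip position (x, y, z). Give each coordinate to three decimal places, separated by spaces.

initial: κ=0.7386, φ=19.93°, ℓ=2.3821
cmd 1: set κ=0.2389 → (κ,φ,ℓ)=(0.2389,19.93°,2.3821) → tip=(0.6202,0.2249,2.2556)
cmd 2: set φ=184.14° → (κ,φ,ℓ)=(0.2389,184.14°,2.3821) → tip=(-0.6580,-0.0476,2.2556)
cmd 3: set κ=0.1646 → (κ,φ,ℓ)=(0.1646,184.14°,2.3821) → tip=(-0.4598,-0.0333,2.3215)

-0.460 -0.033 2.322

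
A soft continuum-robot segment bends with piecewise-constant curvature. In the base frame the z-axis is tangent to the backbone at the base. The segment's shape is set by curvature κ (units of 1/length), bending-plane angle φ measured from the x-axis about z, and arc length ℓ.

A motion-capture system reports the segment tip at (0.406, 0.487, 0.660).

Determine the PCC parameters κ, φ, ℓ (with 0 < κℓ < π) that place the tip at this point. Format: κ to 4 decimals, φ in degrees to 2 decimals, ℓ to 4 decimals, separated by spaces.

ρ = √(x²+y²) = √(0.406² + 0.487²) = 0.63404
φ = atan2(y, x) mod 360° = atan2(0.487, 0.406) = 50.1829°
|p|² = ρ² + z² = 0.63404² + 0.660² = 0.83761
κ = 2ρ / |p|² = 2×0.63404 / 0.83761 = 1.51393
θ = 2·atan2(ρ, z) = 2·atan2(0.63404, 0.660) = 1.53068 rad
ℓ = θ/κ = 1.53068/1.51393 = 1.01106

1.5139 50.18 1.0111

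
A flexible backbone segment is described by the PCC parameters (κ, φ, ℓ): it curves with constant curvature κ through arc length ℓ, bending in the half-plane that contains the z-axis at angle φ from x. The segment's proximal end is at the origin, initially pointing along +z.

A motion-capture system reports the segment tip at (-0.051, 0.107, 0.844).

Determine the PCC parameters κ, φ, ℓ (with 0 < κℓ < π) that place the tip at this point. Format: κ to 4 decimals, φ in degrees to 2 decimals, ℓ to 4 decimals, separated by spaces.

ρ = √(x²+y²) = √(-0.051² + 0.107²) = 0.11853
φ = atan2(y, x) mod 360° = atan2(0.107, -0.051) = 115.4841°
|p|² = ρ² + z² = 0.11853² + 0.844² = 0.72639
κ = 2ρ / |p|² = 2×0.11853 / 0.72639 = 0.32636
θ = 2·atan2(ρ, z) = 2·atan2(0.11853, 0.844) = 0.27906 rad
ℓ = θ/κ = 0.27906/0.32636 = 0.85505

0.3264 115.48 0.8551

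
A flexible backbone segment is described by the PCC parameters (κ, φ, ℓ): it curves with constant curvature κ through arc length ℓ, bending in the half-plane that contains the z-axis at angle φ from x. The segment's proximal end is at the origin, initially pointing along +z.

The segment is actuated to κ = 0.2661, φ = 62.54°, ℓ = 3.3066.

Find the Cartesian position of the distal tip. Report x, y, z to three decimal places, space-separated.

0.629 1.210 2.896

θ = κ·ℓ = 0.2661 × 3.3066 = 0.87989 rad
ρ = (1 − cos θ)/κ = (1 − 0.63724)/0.2661 = 1.36325
z = sin θ / κ = 0.77067/0.2661 = 2.89615
x = ρ cos φ = 1.36325 × cos(62.54°) = 0.62864
y = ρ sin φ = 1.36325 × sin(62.54°) = 1.20966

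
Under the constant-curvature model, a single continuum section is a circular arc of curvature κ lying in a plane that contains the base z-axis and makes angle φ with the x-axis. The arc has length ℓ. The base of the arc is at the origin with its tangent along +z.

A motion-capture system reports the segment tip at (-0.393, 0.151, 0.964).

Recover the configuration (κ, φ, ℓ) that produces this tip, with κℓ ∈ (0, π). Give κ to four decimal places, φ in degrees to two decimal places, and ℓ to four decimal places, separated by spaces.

ρ = √(x²+y²) = √(-0.393² + 0.151²) = 0.42101
φ = atan2(y, x) mod 360° = atan2(0.151, -0.393) = 158.9820°
|p|² = ρ² + z² = 0.42101² + 0.964² = 1.10655
κ = 2ρ / |p|² = 2×0.42101 / 1.10655 = 0.76095
θ = 2·atan2(ρ, z) = 2·atan2(0.42101, 0.964) = 0.82353 rad
ℓ = θ/κ = 0.82353/0.76095 = 1.08225

0.7609 158.98 1.0822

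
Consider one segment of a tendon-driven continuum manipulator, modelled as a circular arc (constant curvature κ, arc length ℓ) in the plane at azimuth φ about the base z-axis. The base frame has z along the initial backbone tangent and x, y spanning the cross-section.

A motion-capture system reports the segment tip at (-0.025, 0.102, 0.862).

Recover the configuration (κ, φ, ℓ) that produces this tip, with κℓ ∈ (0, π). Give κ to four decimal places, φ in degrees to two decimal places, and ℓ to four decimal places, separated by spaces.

ρ = √(x²+y²) = √(-0.025² + 0.102²) = 0.10502
φ = atan2(y, x) mod 360° = atan2(0.102, -0.025) = 103.7716°
|p|² = ρ² + z² = 0.10502² + 0.862² = 0.75407
κ = 2ρ / |p|² = 2×0.10502 / 0.75407 = 0.27854
θ = 2·atan2(ρ, z) = 2·atan2(0.10502, 0.862) = 0.24247 rad
ℓ = θ/κ = 0.24247/0.27854 = 0.87050

0.2785 103.77 0.8705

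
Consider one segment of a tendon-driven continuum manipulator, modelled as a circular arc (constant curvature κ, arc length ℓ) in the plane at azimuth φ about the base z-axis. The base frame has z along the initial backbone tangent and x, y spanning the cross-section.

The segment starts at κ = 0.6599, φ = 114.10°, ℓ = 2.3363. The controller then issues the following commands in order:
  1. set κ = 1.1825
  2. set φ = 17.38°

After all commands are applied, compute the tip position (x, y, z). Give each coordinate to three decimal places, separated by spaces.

1.557 0.487 0.313

initial: κ=0.6599, φ=114.10°, ℓ=2.3363
cmd 1: set κ=1.1825 → (κ,φ,ℓ)=(1.1825,114.10°,2.3363) → tip=(-0.6661,1.4891,0.3128)
cmd 2: set φ=17.38° → (κ,φ,ℓ)=(1.1825,17.38°,2.3363) → tip=(1.5569,0.4873,0.3128)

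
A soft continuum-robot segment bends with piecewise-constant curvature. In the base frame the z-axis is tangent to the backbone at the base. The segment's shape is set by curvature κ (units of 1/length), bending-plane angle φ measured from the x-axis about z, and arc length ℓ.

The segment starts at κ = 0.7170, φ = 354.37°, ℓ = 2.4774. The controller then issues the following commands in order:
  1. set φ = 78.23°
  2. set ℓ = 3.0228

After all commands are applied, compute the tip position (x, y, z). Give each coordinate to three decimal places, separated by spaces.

initial: κ=0.7170, φ=354.37°, ℓ=2.4774
cmd 1: set φ=78.23° → (κ,φ,ℓ)=(0.7170,78.23°,2.4774) → tip=(0.3425,1.6440,1.3654)
cmd 2: set ℓ=3.0228 → (κ,φ,ℓ)=(0.7170,78.23°,3.0228) → tip=(0.4443,2.1324,1.1538)

0.444 2.132 1.154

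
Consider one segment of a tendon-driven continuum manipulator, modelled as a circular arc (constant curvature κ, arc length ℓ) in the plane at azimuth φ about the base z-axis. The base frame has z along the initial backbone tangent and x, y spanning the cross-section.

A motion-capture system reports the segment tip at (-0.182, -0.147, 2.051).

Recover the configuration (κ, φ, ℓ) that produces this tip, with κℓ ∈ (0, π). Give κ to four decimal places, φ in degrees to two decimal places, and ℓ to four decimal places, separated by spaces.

ρ = √(x²+y²) = √(-0.182² + -0.147²) = 0.23395
φ = atan2(y, x) mod 360° = atan2(-0.147, -0.182) = 218.9275°
|p|² = ρ² + z² = 0.23395² + 2.051² = 4.26133
κ = 2ρ / |p|² = 2×0.23395 / 4.26133 = 0.10980
θ = 2·atan2(ρ, z) = 2·atan2(0.23395, 2.051) = 0.22715 rad
ℓ = θ/κ = 0.22715/0.10980 = 2.06874

0.1098 218.93 2.0687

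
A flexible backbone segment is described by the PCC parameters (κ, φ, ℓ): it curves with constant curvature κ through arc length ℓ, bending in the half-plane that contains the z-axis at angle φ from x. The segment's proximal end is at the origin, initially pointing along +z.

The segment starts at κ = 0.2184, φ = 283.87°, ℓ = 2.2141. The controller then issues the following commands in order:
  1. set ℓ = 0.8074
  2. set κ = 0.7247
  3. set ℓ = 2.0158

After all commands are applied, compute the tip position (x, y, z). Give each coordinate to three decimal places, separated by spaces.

0.294 -1.193 1.372

initial: κ=0.2184, φ=283.87°, ℓ=2.2141
cmd 1: set ℓ=0.8074 → (κ,φ,ℓ)=(0.2184,283.87°,0.8074) → tip=(0.0170,-0.0689,0.8032)
cmd 2: set κ=0.7247 → (κ,φ,ℓ)=(0.7247,283.87°,0.8074) → tip=(0.0550,-0.2229,0.7621)
cmd 3: set ℓ=2.0158 → (κ,φ,ℓ)=(0.7247,283.87°,2.0158) → tip=(0.2945,-1.1927,1.3715)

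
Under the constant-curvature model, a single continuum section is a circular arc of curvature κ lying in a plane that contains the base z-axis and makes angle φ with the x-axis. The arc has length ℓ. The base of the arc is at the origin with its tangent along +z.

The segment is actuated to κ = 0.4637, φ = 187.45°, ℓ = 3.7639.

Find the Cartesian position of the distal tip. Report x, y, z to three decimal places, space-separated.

θ = κ·ℓ = 0.4637 × 3.7639 = 1.74532 rad
ρ = (1 − cos θ)/κ = (1 − -0.17364)/0.4637 = 2.53103
z = sin θ / κ = 0.98481/0.4637 = 2.12381
x = ρ cos φ = 2.53103 × cos(187.45°) = -2.50967
y = ρ sin φ = 2.53103 × sin(187.45°) = -0.32818

-2.510 -0.328 2.124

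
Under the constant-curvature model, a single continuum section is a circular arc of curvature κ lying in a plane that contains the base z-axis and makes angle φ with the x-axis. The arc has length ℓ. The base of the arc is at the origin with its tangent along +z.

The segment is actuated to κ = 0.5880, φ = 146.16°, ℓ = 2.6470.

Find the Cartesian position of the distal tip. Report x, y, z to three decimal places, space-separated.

-1.392 0.933 1.701

θ = κ·ℓ = 0.5880 × 2.6470 = 1.55644 rad
ρ = (1 − cos θ)/κ = (1 − 0.01436)/0.5880 = 1.67626
z = sin θ / κ = 0.99990/0.5880 = 1.70050
x = ρ cos φ = 1.67626 × cos(146.16°) = -1.39229
y = ρ sin φ = 1.67626 × sin(146.16°) = 0.93347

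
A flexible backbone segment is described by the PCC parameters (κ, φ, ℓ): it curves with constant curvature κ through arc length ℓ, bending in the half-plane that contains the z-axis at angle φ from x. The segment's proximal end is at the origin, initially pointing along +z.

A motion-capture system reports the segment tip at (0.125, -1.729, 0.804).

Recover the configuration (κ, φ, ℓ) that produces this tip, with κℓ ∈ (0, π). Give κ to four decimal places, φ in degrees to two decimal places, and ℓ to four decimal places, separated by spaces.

0.9495 274.14 2.3940

ρ = √(x²+y²) = √(0.125² + -1.729²) = 1.73351
φ = atan2(y, x) mod 360° = atan2(-1.729, 0.125) = 274.1351°
|p|² = ρ² + z² = 1.73351² + 0.804² = 3.65148
κ = 2ρ / |p|² = 2×1.73351 / 3.65148 = 0.94948
θ = 2·atan2(ρ, z) = 2·atan2(1.73351, 0.804) = 2.27305 rad
ℓ = θ/κ = 2.27305/0.94948 = 2.39399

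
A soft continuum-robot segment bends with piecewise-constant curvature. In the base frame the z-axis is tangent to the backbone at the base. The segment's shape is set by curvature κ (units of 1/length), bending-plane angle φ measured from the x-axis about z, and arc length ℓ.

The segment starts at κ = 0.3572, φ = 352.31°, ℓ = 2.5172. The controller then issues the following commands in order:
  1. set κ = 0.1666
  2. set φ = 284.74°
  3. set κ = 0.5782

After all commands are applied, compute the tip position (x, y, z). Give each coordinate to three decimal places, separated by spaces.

0.389 -1.480 1.718

initial: κ=0.3572, φ=352.31°, ℓ=2.5172
cmd 1: set κ=0.1666 → (κ,φ,ℓ)=(0.1666,352.31°,2.5172) → tip=(0.5154,-0.0696,2.4441)
cmd 2: set φ=284.74° → (κ,φ,ℓ)=(0.1666,284.74°,2.5172) → tip=(0.1323,-0.5030,2.4441)
cmd 3: set κ=0.5782 → (κ,φ,ℓ)=(0.5782,284.74°,2.5172) → tip=(0.3894,-1.4801,1.7180)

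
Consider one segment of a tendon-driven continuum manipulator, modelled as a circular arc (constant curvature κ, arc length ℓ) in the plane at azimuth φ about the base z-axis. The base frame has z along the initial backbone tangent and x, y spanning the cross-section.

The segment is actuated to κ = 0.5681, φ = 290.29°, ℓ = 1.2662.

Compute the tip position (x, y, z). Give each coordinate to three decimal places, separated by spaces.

0.151 -0.409 1.160

θ = κ·ℓ = 0.5681 × 1.2662 = 0.71933 rad
ρ = (1 − cos θ)/κ = (1 − 0.75225)/0.5681 = 0.43611
z = sin θ / κ = 0.65888/0.5681 = 1.15979
x = ρ cos φ = 0.43611 × cos(290.29°) = 0.15123
y = ρ sin φ = 0.43611 × sin(290.29°) = -0.40904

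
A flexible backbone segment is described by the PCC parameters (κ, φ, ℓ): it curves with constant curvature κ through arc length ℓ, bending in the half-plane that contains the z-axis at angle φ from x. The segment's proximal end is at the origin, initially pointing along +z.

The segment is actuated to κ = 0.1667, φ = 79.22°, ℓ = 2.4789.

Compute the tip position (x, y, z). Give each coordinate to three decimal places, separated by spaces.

0.094 0.496 2.409

θ = κ·ℓ = 0.1667 × 2.4789 = 0.41323 rad
ρ = (1 − cos θ)/κ = (1 − 0.91583)/0.1667 = 0.50493
z = sin θ / κ = 0.40157/0.1667 = 2.40895
x = ρ cos φ = 0.50493 × cos(79.22°) = 0.09444
y = ρ sin φ = 0.50493 × sin(79.22°) = 0.49602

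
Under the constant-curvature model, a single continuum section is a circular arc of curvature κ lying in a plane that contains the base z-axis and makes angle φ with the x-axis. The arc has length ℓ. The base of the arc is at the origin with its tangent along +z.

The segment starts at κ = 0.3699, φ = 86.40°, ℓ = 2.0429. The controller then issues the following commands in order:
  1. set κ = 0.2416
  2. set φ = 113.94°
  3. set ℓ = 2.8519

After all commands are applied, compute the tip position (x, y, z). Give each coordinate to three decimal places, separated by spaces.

-0.383 0.863 2.632

initial: κ=0.3699, φ=86.40°, ℓ=2.0429
cmd 1: set κ=0.2416 → (κ,φ,ℓ)=(0.2416,86.40°,2.0429) → tip=(0.0310,0.4930,1.9610)
cmd 2: set φ=113.94° → (κ,φ,ℓ)=(0.2416,113.94°,2.0429) → tip=(-0.2005,0.4515,1.9610)
cmd 3: set ℓ=2.8519 → (κ,φ,ℓ)=(0.2416,113.94°,2.8519) → tip=(-0.3832,0.8630,2.6315)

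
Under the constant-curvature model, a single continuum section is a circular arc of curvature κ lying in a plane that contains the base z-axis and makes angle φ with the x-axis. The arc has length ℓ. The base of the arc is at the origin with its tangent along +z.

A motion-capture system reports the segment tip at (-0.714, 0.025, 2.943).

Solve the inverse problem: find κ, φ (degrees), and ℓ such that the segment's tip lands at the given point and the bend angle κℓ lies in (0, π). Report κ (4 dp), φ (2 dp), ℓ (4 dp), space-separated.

0.1558 177.99 3.0573

ρ = √(x²+y²) = √(-0.714² + 0.025²) = 0.71444
φ = atan2(y, x) mod 360° = atan2(0.025, -0.714) = 177.9947°
|p|² = ρ² + z² = 0.71444² + 2.943² = 9.17167
κ = 2ρ / |p|² = 2×0.71444 / 9.17167 = 0.15579
θ = 2·atan2(ρ, z) = 2·atan2(0.71444, 2.943) = 0.47630 rad
ℓ = θ/κ = 0.47630/0.15579 = 3.05729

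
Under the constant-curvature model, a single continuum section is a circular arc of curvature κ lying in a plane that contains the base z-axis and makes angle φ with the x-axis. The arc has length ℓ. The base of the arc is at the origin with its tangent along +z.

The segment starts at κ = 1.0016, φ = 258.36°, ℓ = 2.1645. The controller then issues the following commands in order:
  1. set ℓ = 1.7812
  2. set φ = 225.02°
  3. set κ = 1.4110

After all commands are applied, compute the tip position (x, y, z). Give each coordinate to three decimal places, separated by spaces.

initial: κ=1.0016, φ=258.36°, ℓ=2.1645
cmd 1: set ℓ=1.7812 → (κ,φ,ℓ)=(1.0016,258.36°,1.7812) → tip=(-0.2441,-1.1848,0.9758)
cmd 2: set φ=225.02° → (κ,φ,ℓ)=(1.0016,225.02°,1.7812) → tip=(-0.8551,-0.8557,0.9758)
cmd 3: set κ=1.4110 → (κ,φ,ℓ)=(1.4110,225.02°,1.7812) → tip=(-0.9063,-0.9069,0.4166)

-0.906 -0.907 0.417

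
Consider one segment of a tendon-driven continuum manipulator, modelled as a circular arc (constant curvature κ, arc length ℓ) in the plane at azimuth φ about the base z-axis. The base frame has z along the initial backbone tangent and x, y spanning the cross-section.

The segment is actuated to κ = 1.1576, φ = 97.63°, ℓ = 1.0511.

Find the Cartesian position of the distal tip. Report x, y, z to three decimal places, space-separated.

-0.075 0.559 0.810

θ = κ·ℓ = 1.1576 × 1.0511 = 1.21675 rad
ρ = (1 − cos θ)/κ = (1 − 0.34669)/1.1576 = 0.56436
z = sin θ / κ = 0.93798/1.1576 = 0.81028
x = ρ cos φ = 0.56436 × cos(97.63°) = -0.07493
y = ρ sin φ = 0.56436 × sin(97.63°) = 0.55937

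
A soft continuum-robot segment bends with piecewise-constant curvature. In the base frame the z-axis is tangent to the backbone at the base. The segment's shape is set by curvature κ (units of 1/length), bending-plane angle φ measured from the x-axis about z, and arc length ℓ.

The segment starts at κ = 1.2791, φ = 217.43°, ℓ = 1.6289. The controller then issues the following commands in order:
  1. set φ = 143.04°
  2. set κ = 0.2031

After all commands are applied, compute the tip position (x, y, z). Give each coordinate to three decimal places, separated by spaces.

-0.213 0.161 1.599

initial: κ=1.2791, φ=217.43°, ℓ=1.6289
cmd 1: set φ=143.04° → (κ,φ,ℓ)=(1.2791,143.04°,1.6289) → tip=(-0.9312,0.7007,0.6813)
cmd 2: set κ=0.2031 → (κ,φ,ℓ)=(0.2031,143.04°,1.6289) → tip=(-0.2133,0.1605,1.5993)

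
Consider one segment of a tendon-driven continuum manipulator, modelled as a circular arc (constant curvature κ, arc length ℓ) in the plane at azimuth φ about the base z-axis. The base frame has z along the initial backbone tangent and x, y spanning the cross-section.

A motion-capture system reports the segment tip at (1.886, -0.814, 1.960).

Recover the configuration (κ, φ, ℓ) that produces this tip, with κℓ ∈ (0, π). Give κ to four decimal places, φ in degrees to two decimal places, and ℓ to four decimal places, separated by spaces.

ρ = √(x²+y²) = √(1.886² + -0.814²) = 2.05416
φ = atan2(y, x) mod 360° = atan2(-0.814, 1.886) = 336.6549°
|p|² = ρ² + z² = 2.05416² + 1.960² = 8.06119
κ = 2ρ / |p|² = 2×2.05416 / 8.06119 = 0.50964
θ = 2·atan2(ρ, z) = 2·atan2(2.05416, 1.960) = 1.61770 rad
ℓ = θ/κ = 1.61770/0.50964 = 3.17419

0.5096 336.65 3.1742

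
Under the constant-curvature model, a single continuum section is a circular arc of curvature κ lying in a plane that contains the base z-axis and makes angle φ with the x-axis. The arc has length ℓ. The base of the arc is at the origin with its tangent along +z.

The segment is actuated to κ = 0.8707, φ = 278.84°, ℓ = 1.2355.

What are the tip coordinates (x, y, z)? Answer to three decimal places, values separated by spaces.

θ = κ·ℓ = 0.8707 × 1.2355 = 1.07575 rad
ρ = (1 − cos θ)/κ = (1 − 0.47507)/0.8707 = 0.60288
z = sin θ / κ = 0.87995/0.8707 = 1.01062
x = ρ cos φ = 0.60288 × cos(278.84°) = 0.09265
y = ρ sin φ = 0.60288 × sin(278.84°) = -0.59572

0.093 -0.596 1.011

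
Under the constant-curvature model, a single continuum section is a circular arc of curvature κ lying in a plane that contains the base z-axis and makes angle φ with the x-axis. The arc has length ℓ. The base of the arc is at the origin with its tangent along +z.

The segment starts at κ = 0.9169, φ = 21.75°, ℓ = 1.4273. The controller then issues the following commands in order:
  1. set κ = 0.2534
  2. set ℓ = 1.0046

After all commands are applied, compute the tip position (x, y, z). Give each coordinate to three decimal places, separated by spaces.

0.118 0.047 0.994

initial: κ=0.9169, φ=21.75°, ℓ=1.4273
cmd 1: set κ=0.2534 → (κ,φ,ℓ)=(0.2534,21.75°,1.4273) → tip=(0.2371,0.0946,1.3964)
cmd 2: set ℓ=1.0046 → (κ,φ,ℓ)=(0.2534,21.75°,1.0046) → tip=(0.1181,0.0471,0.9938)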